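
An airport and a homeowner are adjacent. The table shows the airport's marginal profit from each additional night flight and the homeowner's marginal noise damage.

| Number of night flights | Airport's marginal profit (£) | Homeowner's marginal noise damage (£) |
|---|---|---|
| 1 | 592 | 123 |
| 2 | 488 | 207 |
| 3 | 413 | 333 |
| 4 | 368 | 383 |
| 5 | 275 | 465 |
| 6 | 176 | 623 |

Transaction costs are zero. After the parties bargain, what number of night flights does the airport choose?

Bargaining reaches the level where marginal profit last exceeds marginal noise damage.
That holds through level 3 (413 ≥ 333) but not at 4 (368 < 383).

3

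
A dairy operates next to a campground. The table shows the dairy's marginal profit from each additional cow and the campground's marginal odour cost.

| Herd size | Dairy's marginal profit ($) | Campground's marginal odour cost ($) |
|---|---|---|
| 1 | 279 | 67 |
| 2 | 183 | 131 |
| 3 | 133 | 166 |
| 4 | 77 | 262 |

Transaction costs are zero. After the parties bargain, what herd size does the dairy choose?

2

Bargaining reaches the level where marginal profit last exceeds marginal odour cost.
That holds through level 2 (183 ≥ 131) but not at 3 (133 < 166).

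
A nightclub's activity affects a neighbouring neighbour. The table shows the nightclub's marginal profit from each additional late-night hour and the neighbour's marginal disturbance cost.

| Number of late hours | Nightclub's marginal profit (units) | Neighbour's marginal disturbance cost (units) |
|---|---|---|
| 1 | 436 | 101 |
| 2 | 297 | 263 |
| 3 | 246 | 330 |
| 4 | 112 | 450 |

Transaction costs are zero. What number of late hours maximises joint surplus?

Bargaining reaches the level where marginal profit last exceeds marginal disturbance cost.
That holds through level 2 (297 ≥ 263) but not at 3 (246 < 330).

2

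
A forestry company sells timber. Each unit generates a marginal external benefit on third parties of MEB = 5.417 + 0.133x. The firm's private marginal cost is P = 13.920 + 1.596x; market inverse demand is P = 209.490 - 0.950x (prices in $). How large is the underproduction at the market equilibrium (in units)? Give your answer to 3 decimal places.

Market equilibrium (private): 13.920 + 1.596x = 209.490 - 0.950x → x_m = 76.8146.
Social marginal cost = private MC − MEB = 8.503 + 1.463x.
Set SMC = demand: 8.503 + 1.463x = 209.490 - 0.950x → x* = 83.2934.
Gap = |76.8146 − 83.2934| = 6.4788.

6.479 units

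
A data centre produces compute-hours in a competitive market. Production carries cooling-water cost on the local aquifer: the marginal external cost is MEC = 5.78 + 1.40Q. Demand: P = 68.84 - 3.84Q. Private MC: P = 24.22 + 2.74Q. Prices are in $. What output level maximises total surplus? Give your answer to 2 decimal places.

Social marginal cost = private MC + MEC = 30.00 + 4.14Q.
Set SMC = demand: 30.00 + 4.14Q = 68.84 - 3.84Q → Q* = 4.8672.

Q* = 4.87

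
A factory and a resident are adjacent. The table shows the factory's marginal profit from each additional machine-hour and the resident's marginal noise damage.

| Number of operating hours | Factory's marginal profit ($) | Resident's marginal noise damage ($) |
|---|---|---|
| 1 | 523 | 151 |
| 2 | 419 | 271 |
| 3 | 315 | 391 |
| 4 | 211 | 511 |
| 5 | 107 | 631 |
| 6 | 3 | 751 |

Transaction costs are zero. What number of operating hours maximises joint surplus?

2

Bargaining reaches the level where marginal profit last exceeds marginal noise damage.
That holds through level 2 (419 ≥ 271) but not at 3 (315 < 391).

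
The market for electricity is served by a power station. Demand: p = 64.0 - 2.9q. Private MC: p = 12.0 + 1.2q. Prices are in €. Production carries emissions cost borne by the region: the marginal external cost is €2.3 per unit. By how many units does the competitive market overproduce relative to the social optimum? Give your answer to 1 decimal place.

0.6 units

Market equilibrium (private): 12.0 + 1.2q = 64.0 - 2.9q → q_m = 12.6829.
Social marginal cost = private MC + MEC = 14.3 + 1.2q.
Set SMC = demand: 14.3 + 1.2q = 64.0 - 2.9q → q* = 12.1220.
Gap = |12.6829 − 12.1220| = 0.5609.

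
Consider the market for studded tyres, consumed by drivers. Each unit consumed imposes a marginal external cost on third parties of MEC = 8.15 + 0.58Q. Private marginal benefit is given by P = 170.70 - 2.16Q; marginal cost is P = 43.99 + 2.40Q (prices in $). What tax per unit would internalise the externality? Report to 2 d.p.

Social marginal benefit = demand − MEC = 162.55 - 2.74Q.
Set SMB = MC: 162.55 - 2.74Q = 43.99 + 2.40Q → Q* = 23.0661.
The Pigouvian tax equals MEC at Q*: 8.15 + 0.58×23.0661 = 21.5283.

tax = $21.53 per unit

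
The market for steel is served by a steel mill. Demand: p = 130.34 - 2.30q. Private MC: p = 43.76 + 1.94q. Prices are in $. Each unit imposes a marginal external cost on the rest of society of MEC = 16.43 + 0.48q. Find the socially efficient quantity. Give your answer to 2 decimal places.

Social marginal cost = private MC + MEC = 60.19 + 2.42q.
Set SMC = demand: 60.19 + 2.42q = 130.34 - 2.30q → q* = 14.8623.

q* = 14.86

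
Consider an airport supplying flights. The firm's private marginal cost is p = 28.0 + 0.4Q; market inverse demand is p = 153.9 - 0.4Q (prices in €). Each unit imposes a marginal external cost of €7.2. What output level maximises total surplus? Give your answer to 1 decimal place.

Q* = 148.4

Social marginal cost = private MC + MEC = 35.2 + 0.4Q.
Set SMC = demand: 35.2 + 0.4Q = 153.9 - 0.4Q → Q* = 148.3750.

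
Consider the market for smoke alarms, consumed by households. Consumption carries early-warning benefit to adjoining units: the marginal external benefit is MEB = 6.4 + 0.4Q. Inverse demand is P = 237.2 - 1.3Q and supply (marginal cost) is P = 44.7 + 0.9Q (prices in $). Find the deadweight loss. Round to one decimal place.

DWL = $476.1

Market equilibrium (private): 44.7 + 0.9Q = 237.2 - 1.3Q → Q_m = 87.5000.
Social marginal benefit = demand + MEB = 243.6 - 0.9Q.
Set SMB = MC: 243.6 - 0.9Q = 44.7 + 0.9Q → Q* = 110.5000.
Between Q* and Q_m the wedge SMB − MC runs linearly from 0 to MEB(Q_m), so the loss is a triangle.
DWL = ½ × 23.0000 × 41.4000 = 476.1000.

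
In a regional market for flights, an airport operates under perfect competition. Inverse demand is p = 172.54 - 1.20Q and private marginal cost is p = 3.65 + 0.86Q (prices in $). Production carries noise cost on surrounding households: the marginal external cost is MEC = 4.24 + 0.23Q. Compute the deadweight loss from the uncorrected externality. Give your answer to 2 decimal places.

DWL = $116.47

Market equilibrium (private): 3.65 + 0.86Q = 172.54 - 1.20Q → Q_m = 81.9854.
Social marginal cost = private MC + MEC = 7.89 + 1.09Q.
Set SMC = demand: 7.89 + 1.09Q = 172.54 - 1.20Q → Q* = 71.8996.
The welfare-loss triangle has base |Q_m − Q*| and height MEC(Q_m) (the vertical gap between SMC and demand is zero at Q* and MEC at Q_m).
DWL = ½ × 10.0858 × 23.0967 = 116.4743.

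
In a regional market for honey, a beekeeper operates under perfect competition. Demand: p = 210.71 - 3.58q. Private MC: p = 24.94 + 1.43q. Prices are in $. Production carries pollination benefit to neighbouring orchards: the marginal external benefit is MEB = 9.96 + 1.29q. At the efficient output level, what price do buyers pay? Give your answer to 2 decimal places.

P = $22.35

Social marginal cost = private MC − MEB = 14.98 + 0.14q.
Set SMC = demand: 14.98 + 0.14q = 210.71 - 3.58q → q* = 52.6156.
Consumer price on the demand curve at q*: 210.71 − 3.58×52.6156 = 22.3462.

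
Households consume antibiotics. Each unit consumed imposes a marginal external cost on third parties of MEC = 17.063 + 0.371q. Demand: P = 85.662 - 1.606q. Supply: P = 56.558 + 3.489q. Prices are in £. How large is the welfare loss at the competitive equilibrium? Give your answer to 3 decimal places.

DWL = £33.659

Market equilibrium (private): 56.558 + 3.489q = 85.662 - 1.606q → q_m = 5.7123.
Social marginal benefit = demand − MEC = 68.599 - 1.977q.
Set SMB = MC: 68.599 - 1.977q = 56.558 + 3.489q → q* = 2.2029.
Between q* and q_m the wedge MC − SMB runs linearly from 0 to MEC(q_m), so the loss is a triangle.
DWL = ½ × 3.5094 × 19.1823 = 33.6592.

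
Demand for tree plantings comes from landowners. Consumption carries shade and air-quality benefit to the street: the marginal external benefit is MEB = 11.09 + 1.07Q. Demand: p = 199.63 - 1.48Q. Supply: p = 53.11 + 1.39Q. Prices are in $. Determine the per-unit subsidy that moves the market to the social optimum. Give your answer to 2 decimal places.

Social marginal benefit = demand + MEB = 210.72 - 0.41Q.
Set SMB = MC: 210.72 - 0.41Q = 53.11 + 1.39Q → Q* = 87.5611.
The Pigouvian subsidy equals MEB at Q*: 11.09 + 1.07×87.5611 = 104.7804.

subsidy = $104.78 per unit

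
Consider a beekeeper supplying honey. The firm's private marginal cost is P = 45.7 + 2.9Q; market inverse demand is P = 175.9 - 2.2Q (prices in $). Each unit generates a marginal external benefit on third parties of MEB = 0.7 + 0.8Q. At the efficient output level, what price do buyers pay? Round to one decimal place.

P = $108.9

Social marginal cost = private MC − MEB = 45.0 + 2.1Q.
Set SMC = demand: 45.0 + 2.1Q = 175.9 - 2.2Q → Q* = 30.4419.
Consumer price on the demand curve at Q*: 175.9 − 2.2×30.4419 = 108.9278.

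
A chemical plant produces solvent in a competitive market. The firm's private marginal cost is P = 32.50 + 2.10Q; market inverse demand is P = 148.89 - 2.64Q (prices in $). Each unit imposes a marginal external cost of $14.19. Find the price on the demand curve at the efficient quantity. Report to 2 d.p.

P = $91.97

Social marginal cost = private MC + MEC = 46.69 + 2.10Q.
Set SMC = demand: 46.69 + 2.10Q = 148.89 - 2.64Q → Q* = 21.5612.
Consumer price on the demand curve at Q*: 148.89 − 2.64×21.5612 = 91.9684.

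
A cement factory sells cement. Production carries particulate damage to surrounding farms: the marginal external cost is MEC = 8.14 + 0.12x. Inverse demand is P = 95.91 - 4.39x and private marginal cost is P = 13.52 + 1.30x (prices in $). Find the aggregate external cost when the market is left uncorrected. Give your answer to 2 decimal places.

Market equilibrium (private): 13.52 + 1.30x = 95.91 - 4.39x → x_m = 14.4798.
Total external cost = ∫₀^{x_m} (8.14 + 0.12x) dx = 8.14×14.4798 + ½×0.12×14.4798² = 130.4454.

$130.45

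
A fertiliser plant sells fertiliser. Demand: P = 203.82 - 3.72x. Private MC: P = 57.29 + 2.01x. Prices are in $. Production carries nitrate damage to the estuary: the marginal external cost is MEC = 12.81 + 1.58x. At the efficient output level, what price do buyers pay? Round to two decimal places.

P = $135.77

Social marginal cost = private MC + MEC = 70.10 + 3.59x.
Set SMC = demand: 70.10 + 3.59x = 203.82 - 3.72x → x* = 18.2927.
Consumer price on the demand curve at x*: 203.82 − 3.72×18.2927 = 135.7712.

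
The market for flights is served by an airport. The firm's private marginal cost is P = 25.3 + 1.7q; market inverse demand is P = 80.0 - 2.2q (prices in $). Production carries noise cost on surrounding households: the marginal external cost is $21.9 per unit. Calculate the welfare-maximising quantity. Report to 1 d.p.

q* = 8.4

Social marginal cost = private MC + MEC = 47.2 + 1.7q.
Set SMC = demand: 47.2 + 1.7q = 80.0 - 2.2q → q* = 8.4103.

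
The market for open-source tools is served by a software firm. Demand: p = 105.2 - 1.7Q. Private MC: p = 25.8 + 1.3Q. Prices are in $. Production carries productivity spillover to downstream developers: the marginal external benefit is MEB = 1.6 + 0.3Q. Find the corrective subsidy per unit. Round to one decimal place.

subsidy = $10.6 per unit

Social marginal cost = private MC − MEB = 24.2 + Q.
Set SMC = demand: 24.2 + Q = 105.2 - 1.7Q → Q* = 30.0000.
The Pigouvian subsidy equals MEB at Q*: 1.6 + 0.3×30.0000 = 10.6000.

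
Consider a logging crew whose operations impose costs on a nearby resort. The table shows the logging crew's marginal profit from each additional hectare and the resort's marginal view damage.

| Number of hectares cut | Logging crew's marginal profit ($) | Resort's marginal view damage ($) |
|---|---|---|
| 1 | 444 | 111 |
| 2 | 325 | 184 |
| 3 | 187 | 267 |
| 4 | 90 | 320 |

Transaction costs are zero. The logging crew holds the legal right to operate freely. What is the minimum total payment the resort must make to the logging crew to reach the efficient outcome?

$277

Left alone the logging crew would choose level 4 (marginal profit stays positive).
Efficient level: k* = 2 (marginal profit ≥ marginal view damage through 2).
The resort must at least cover the logging crew's forgone profit from cutting 4→2: 187 + 90 = 277.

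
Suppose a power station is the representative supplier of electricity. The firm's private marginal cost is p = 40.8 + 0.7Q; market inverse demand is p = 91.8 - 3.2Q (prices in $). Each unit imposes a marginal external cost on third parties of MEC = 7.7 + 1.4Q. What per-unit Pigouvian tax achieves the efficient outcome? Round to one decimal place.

tax = $19.1 per unit

Social marginal cost = private MC + MEC = 48.5 + 2.1Q.
Set SMC = demand: 48.5 + 2.1Q = 91.8 - 3.2Q → Q* = 8.1698.
The Pigouvian tax equals MEC at Q*: 7.7 + 1.4×8.1698 = 19.1377.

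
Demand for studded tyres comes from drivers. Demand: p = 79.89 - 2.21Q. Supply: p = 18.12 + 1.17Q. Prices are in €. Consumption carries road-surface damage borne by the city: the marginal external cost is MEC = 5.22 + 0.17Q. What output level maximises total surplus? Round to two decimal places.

Social marginal benefit = demand − MEC = 74.67 - 2.38Q.
Set SMB = MC: 74.67 - 2.38Q = 18.12 + 1.17Q → Q* = 15.9296.

Q* = 15.93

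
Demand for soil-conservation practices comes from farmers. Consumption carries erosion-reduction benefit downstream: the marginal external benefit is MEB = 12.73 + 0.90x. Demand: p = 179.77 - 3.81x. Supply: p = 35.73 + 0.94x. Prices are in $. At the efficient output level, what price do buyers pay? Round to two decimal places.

Social marginal benefit = demand + MEB = 192.50 - 2.91x.
Set SMB = MC: 192.50 - 2.91x = 35.73 + 0.94x → x* = 40.7195.
Consumer price on the demand curve at x*: 179.77 − 3.81×40.7195 = 24.6287.

P = $24.63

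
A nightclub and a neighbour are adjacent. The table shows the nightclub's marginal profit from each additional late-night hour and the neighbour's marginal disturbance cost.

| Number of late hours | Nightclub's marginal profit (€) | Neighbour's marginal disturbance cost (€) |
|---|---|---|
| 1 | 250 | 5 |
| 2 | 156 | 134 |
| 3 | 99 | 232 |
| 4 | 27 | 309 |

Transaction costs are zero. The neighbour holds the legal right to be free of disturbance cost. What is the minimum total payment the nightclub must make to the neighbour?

€139

Efficient level: marginal profit ≥ marginal disturbance cost through level 2, so k* = 2.
With the neighbour holding the right, the nightclub must at least compensate total damage at k*: 5 + 134 = 139.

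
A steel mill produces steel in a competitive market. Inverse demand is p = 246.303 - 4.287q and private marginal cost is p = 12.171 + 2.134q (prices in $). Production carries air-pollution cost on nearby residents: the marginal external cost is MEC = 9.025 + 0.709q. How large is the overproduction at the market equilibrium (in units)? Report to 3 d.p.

4.892 units

Market equilibrium (private): 12.171 + 2.134q = 246.303 - 4.287q → q_m = 36.4635.
Social marginal cost = private MC + MEC = 21.196 + 2.843q.
Set SMC = demand: 21.196 + 2.843q = 246.303 - 4.287q → q* = 31.5718.
Gap = |36.4635 − 31.5718| = 4.8917.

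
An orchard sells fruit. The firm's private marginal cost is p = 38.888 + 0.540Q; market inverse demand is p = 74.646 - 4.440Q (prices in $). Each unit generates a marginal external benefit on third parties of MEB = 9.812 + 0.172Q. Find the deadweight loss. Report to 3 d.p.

DWL = $12.691

Market equilibrium (private): 38.888 + 0.540Q = 74.646 - 4.440Q → Q_m = 7.1803.
Social marginal cost = private MC − MEB = 29.076 + 0.368Q.
Set SMC = demand: 29.076 + 0.368Q = 74.646 - 4.440Q → Q* = 9.4780.
Height of the DWL triangle at Q_m is demand(Q_m) − SMC(Q_m) = MEB(Q_m) = 11.0470.
DWL = ½ × 2.2977 × 11.0470 = 12.6913.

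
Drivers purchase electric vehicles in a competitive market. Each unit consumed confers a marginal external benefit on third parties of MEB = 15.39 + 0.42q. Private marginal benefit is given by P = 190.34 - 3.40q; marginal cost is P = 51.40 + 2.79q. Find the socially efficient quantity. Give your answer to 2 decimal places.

Social marginal benefit = demand + MEB = 205.73 - 2.98q.
Set SMB = MC: 205.73 - 2.98q = 51.40 + 2.79q → q* = 26.7470.

q* = 26.75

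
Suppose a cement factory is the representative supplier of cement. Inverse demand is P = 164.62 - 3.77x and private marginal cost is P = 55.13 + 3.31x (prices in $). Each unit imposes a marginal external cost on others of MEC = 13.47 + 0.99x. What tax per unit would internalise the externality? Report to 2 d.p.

tax = $25.25 per unit

Social marginal cost = private MC + MEC = 68.60 + 4.30x.
Set SMC = demand: 68.60 + 4.30x = 164.62 - 3.77x → x* = 11.8984.
The Pigouvian tax equals MEC at x*: 13.47 + 0.99×11.8984 = 25.2494.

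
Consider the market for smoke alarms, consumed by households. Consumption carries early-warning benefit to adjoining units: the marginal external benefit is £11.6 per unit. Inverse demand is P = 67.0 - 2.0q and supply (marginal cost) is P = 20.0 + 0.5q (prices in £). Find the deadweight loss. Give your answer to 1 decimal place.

DWL = £26.9

Market equilibrium (private): 20.0 + 0.5q = 67.0 - 2.0q → q_m = 18.8000.
Social marginal benefit = demand + MEB = 78.6 - 2.0q.
Set SMB = MC: 78.6 - 2.0q = 20.0 + 0.5q → q* = 23.4400.
The welfare-loss triangle has base |q_m − q*| and height MEB(q_m) (the vertical gap between SMB and MC is zero at q* and MEB at q_m).
DWL = ½ × 4.6400 × 11.6000 = 26.9120.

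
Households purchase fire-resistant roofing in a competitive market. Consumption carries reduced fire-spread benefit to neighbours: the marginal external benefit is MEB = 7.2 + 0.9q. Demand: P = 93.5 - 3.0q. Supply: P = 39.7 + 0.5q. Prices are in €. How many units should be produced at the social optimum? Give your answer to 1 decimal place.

q* = 23.5

Social marginal benefit = demand + MEB = 100.7 - 2.1q.
Set SMB = MC: 100.7 - 2.1q = 39.7 + 0.5q → q* = 23.4615.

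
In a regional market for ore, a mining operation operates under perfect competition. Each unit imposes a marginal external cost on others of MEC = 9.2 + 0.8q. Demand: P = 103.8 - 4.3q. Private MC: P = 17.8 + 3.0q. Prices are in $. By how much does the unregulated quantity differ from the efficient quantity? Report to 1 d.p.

2.3 units

Market equilibrium (private): 17.8 + 3.0q = 103.8 - 4.3q → q_m = 11.7808.
Social marginal cost = private MC + MEC = 27.0 + 3.8q.
Set SMC = demand: 27.0 + 3.8q = 103.8 - 4.3q → q* = 9.4815.
Gap = |11.7808 − 9.4815| = 2.2993.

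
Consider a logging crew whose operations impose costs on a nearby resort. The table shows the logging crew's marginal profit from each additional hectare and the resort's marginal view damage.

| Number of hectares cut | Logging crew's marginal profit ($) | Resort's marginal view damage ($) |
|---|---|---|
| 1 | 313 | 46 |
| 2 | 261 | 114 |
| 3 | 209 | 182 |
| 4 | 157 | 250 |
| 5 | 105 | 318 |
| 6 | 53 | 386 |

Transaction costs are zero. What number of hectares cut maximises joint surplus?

3

Bargaining reaches the level where marginal profit last exceeds marginal view damage.
That holds through level 3 (209 ≥ 182) but not at 4 (157 < 250).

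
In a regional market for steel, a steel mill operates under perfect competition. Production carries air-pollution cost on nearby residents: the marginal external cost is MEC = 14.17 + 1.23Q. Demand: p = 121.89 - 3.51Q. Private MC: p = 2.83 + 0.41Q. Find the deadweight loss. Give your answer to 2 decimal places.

Market equilibrium (private): 2.83 + 0.41Q = 121.89 - 3.51Q → Q_m = 30.3724.
Social marginal cost = private MC + MEC = 17.00 + 1.64Q.
Set SMC = demand: 17.00 + 1.64Q = 121.89 - 3.51Q → Q* = 20.3670.
The loss is the area between SMC and demand from Q* to Q_m; with linear curves that's a triangle of height MEC(Q_m).
DWL = ½ × 10.0054 × 51.5281 = 257.7796.

DWL = 257.78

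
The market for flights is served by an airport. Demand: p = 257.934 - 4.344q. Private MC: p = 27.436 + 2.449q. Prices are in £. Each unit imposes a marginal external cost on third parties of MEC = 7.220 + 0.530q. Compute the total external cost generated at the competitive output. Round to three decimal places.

Market equilibrium (private): 27.436 + 2.449q = 257.934 - 4.344q → q_m = 33.9317.
Total external cost = ∫₀^{q_m} (7.220 + 0.530q) dq = 7.220×33.9317 + ½×0.530×33.9317² = 550.0973.

£550.097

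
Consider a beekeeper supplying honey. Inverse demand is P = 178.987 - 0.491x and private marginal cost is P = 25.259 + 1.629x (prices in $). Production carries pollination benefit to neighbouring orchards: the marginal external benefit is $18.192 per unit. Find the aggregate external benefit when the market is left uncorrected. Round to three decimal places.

$1319.160

Market equilibrium (private): 25.259 + 1.629x = 178.987 - 0.491x → x_m = 72.5132.
Total external benefit = MEB × x_m = 18.192 × 72.5132 = 1319.1601.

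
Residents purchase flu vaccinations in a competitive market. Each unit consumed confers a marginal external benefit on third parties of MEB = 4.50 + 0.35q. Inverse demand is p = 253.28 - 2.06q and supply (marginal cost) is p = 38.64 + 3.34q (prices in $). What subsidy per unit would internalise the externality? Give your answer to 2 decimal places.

subsidy = $19.69 per unit

Social marginal benefit = demand + MEB = 257.78 - 1.71q.
Set SMB = MC: 257.78 - 1.71q = 38.64 + 3.34q → q* = 43.3941.
The Pigouvian subsidy equals MEB at q*: 4.50 + 0.35×43.3941 = 19.6879.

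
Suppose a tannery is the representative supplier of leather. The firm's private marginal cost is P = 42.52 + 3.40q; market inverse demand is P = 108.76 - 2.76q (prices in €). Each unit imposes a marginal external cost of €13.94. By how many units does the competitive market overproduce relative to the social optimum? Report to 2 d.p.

2.26 units

Market equilibrium (private): 42.52 + 3.40q = 108.76 - 2.76q → q_m = 10.7532.
Social marginal cost = private MC + MEC = 56.46 + 3.40q.
Set SMC = demand: 56.46 + 3.40q = 108.76 - 2.76q → q* = 8.4903.
Gap = |10.7532 − 8.4903| = 2.2629.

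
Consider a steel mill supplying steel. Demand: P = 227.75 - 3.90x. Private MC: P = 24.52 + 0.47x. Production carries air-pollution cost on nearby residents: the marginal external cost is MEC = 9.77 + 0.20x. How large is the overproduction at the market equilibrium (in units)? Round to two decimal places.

4.17 units

Market equilibrium (private): 24.52 + 0.47x = 227.75 - 3.90x → x_m = 46.5057.
Social marginal cost = private MC + MEC = 34.29 + 0.67x.
Set SMC = demand: 34.29 + 0.67x = 227.75 - 3.90x → x* = 42.3326.
Gap = |46.5057 − 42.3326| = 4.1731.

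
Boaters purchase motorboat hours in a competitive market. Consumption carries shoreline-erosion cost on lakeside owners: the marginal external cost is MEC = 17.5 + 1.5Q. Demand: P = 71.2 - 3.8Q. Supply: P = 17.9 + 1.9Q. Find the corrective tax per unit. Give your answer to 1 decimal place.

Social marginal benefit = demand − MEC = 53.7 - 5.3Q.
Set SMB = MC: 53.7 - 5.3Q = 17.9 + 1.9Q → Q* = 4.9722.
The Pigouvian tax equals MEC at Q*: 17.5 + 1.5×4.9722 = 24.9583.

tax = 25.0 per unit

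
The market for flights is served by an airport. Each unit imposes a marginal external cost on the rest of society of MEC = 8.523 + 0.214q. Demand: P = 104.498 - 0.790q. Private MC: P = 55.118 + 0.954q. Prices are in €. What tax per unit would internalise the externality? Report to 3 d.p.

tax = €12.988 per unit

Social marginal cost = private MC + MEC = 63.641 + 1.168q.
Set SMC = demand: 63.641 + 1.168q = 104.498 - 0.790q → q* = 20.8667.
The Pigouvian tax equals MEC at q*: 8.523 + 0.214×20.8667 = 12.9885.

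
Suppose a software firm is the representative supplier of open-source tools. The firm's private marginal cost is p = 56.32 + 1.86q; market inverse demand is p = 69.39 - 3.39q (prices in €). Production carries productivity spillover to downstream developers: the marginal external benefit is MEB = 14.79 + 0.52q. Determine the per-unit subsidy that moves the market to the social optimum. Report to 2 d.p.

Social marginal cost = private MC − MEB = 41.53 + 1.34q.
Set SMC = demand: 41.53 + 1.34q = 69.39 - 3.39q → q* = 5.8901.
The Pigouvian subsidy equals MEB at q*: 14.79 + 0.52×5.8901 = 17.8529.

subsidy = €17.85 per unit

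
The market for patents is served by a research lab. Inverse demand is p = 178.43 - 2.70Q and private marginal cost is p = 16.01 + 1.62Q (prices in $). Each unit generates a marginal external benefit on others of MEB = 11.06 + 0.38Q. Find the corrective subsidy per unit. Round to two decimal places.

Social marginal cost = private MC − MEB = 4.95 + 1.24Q.
Set SMC = demand: 4.95 + 1.24Q = 178.43 - 2.70Q → Q* = 44.0305.
The Pigouvian subsidy equals MEB at Q*: 11.06 + 0.38×44.0305 = 27.7916.

subsidy = $27.79 per unit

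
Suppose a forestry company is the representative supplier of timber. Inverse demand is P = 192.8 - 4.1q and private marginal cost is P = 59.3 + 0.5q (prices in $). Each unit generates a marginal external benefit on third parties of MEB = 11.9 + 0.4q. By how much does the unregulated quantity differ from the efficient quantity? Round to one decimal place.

5.6 units

Market equilibrium (private): 59.3 + 0.5q = 192.8 - 4.1q → q_m = 29.0217.
Social marginal cost = private MC − MEB = 47.4 + 0.1q.
Set SMC = demand: 47.4 + 0.1q = 192.8 - 4.1q → q* = 34.6190.
Gap = |29.0217 − 34.6190| = 5.5973.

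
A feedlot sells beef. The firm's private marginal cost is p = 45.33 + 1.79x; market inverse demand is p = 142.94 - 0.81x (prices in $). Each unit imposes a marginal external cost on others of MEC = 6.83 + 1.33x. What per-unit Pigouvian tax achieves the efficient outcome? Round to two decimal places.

tax = $37.55 per unit

Social marginal cost = private MC + MEC = 52.16 + 3.12x.
Set SMC = demand: 52.16 + 3.12x = 142.94 - 0.81x → x* = 23.0992.
The Pigouvian tax equals MEC at x*: 6.83 + 1.33×23.0992 = 37.5519.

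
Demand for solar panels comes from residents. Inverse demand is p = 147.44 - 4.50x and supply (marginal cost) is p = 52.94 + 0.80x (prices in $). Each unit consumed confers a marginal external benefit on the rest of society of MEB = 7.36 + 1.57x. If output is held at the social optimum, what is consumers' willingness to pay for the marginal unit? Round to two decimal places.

P = $24.55

Social marginal benefit = demand + MEB = 154.80 - 2.93x.
Set SMB = MC: 154.80 - 2.93x = 52.94 + 0.80x → x* = 27.3083.
Consumer price on the demand curve at x*: 147.44 − 4.50×27.3083 = 24.5527.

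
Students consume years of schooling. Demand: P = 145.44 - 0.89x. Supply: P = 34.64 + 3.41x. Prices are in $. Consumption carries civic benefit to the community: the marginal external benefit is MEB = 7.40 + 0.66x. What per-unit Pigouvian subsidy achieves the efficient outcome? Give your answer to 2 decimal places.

subsidy = $28.83 per unit

Social marginal benefit = demand + MEB = 152.84 - 0.23x.
Set SMB = MC: 152.84 - 0.23x = 34.64 + 3.41x → x* = 32.4725.
The Pigouvian subsidy equals MEB at x*: 7.40 + 0.66×32.4725 = 28.8319.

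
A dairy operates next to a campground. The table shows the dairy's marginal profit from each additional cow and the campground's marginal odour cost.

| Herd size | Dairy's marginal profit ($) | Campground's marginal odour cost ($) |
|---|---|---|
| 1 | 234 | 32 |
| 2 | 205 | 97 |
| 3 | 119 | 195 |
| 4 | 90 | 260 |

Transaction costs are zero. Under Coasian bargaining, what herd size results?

Bargaining reaches the level where marginal profit last exceeds marginal odour cost.
That holds through level 2 (205 ≥ 97) but not at 3 (119 < 195).

2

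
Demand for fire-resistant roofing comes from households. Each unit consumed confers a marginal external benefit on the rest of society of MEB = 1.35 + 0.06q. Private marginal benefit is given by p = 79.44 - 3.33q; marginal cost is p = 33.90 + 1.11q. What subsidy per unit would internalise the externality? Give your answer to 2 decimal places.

subsidy = 1.99 per unit

Social marginal benefit = demand + MEB = 80.79 - 3.27q.
Set SMB = MC: 80.79 - 3.27q = 33.90 + 1.11q → q* = 10.7055.
The Pigouvian subsidy equals MEB at q*: 1.35 + 0.06×10.7055 = 1.9923.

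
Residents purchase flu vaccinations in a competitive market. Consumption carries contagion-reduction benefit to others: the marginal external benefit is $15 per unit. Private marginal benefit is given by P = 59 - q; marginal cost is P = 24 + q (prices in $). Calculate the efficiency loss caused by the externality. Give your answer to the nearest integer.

Market equilibrium (private): 24 + q = 59 - q → q_m = 17.5000.
Social marginal benefit = demand + MEB = 74 - q.
Set SMB = MC: 74 - q = 24 + q → q* = 25.0000.
Between q* and q_m the wedge SMB − MC runs linearly from 0 to MEB(q_m), so the loss is a triangle.
DWL = ½ × 7.5000 × 15.0000 = 56.2500.

DWL = $56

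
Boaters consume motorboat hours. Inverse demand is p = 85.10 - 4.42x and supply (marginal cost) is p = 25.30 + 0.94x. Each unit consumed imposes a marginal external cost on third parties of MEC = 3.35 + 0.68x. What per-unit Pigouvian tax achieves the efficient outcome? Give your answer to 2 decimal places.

tax = 9.71 per unit

Social marginal benefit = demand − MEC = 81.75 - 5.10x.
Set SMB = MC: 81.75 - 5.10x = 25.30 + 0.94x → x* = 9.3460.
The Pigouvian tax equals MEC at x*: 3.35 + 0.68×9.3460 = 9.7053.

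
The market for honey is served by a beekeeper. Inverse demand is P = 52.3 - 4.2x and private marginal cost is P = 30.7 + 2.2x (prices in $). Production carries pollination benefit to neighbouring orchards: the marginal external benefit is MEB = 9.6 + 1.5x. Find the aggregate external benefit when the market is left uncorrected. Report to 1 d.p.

Market equilibrium (private): 30.7 + 2.2x = 52.3 - 4.2x → x_m = 3.3750.
Total external benefit = ∫₀^{x_m} (9.6 + 1.5x) dx = 9.6×3.3750 + ½×1.5×3.3750² = 40.9430.

$40.9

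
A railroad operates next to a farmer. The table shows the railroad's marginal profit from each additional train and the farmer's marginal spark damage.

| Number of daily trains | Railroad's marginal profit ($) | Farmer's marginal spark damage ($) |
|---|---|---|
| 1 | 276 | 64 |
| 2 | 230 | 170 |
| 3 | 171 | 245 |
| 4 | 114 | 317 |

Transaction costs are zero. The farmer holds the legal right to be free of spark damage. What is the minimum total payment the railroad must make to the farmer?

Efficient level: marginal profit ≥ marginal spark damage through level 2, so k* = 2.
With the farmer holding the right, the railroad must at least compensate total damage at k*: 64 + 170 = 234.

$234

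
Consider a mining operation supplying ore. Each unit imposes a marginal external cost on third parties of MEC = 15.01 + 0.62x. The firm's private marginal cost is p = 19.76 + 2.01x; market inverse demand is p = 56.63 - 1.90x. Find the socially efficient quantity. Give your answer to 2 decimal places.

Social marginal cost = private MC + MEC = 34.77 + 2.63x.
Set SMC = demand: 34.77 + 2.63x = 56.63 - 1.90x → x* = 4.8256.

x* = 4.83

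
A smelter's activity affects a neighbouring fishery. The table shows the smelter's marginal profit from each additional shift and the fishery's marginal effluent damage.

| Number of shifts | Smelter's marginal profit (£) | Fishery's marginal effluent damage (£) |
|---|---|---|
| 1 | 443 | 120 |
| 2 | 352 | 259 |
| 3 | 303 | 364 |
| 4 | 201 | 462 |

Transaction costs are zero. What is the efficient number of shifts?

Bargaining reaches the level where marginal profit last exceeds marginal effluent damage.
That holds through level 2 (352 ≥ 259) but not at 3 (303 < 364).

2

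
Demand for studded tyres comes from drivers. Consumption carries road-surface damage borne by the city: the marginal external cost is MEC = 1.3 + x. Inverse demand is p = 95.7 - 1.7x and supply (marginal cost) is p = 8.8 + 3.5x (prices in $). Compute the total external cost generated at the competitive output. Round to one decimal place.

Market equilibrium (private): 8.8 + 3.5x = 95.7 - 1.7x → x_m = 16.7115.
Total external cost = ∫₀^{x_m} (1.3 + 1.0x) dx = 1.3×16.7115 + ½×1.0×16.7115² = 161.3621.

$161.4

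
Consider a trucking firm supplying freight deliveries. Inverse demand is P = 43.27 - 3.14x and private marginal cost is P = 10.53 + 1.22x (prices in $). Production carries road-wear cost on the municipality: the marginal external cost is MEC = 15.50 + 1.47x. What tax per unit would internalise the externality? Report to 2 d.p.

tax = $19.85 per unit

Social marginal cost = private MC + MEC = 26.03 + 2.69x.
Set SMC = demand: 26.03 + 2.69x = 43.27 - 3.14x → x* = 2.9571.
The Pigouvian tax equals MEC at x*: 15.50 + 1.47×2.9571 = 19.8469.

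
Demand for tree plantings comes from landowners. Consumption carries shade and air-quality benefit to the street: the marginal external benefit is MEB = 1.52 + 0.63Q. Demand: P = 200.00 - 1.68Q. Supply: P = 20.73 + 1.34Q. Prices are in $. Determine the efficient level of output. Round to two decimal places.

Q* = 75.64

Social marginal benefit = demand + MEB = 201.52 - 1.05Q.
Set SMB = MC: 201.52 - 1.05Q = 20.73 + 1.34Q → Q* = 75.6444.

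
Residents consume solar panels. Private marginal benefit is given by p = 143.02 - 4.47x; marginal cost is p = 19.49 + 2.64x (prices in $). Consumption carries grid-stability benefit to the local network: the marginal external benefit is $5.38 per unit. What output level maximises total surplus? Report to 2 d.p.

Social marginal benefit = demand + MEB = 148.40 - 4.47x.
Set SMB = MC: 148.40 - 4.47x = 19.49 + 2.64x → x* = 18.1308.

x* = 18.13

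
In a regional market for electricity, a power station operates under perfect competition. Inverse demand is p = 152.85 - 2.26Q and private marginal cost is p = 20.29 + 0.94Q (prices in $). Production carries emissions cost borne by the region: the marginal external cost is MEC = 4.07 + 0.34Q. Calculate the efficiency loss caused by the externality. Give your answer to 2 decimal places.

DWL = $46.55

Market equilibrium (private): 20.29 + 0.94Q = 152.85 - 2.26Q → Q_m = 41.4250.
Social marginal cost = private MC + MEC = 24.36 + 1.28Q.
Set SMC = demand: 24.36 + 1.28Q = 152.85 - 2.26Q → Q* = 36.2966.
Height of the DWL triangle at Q_m is SMC(Q_m) − demand(Q_m) = MEC(Q_m) = 18.1545.
DWL = ½ × 5.1284 × 18.1545 = 46.5518.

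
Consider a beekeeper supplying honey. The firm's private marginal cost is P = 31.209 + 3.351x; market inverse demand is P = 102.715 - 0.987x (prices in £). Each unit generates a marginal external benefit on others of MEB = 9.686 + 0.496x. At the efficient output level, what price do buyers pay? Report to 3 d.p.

Social marginal cost = private MC − MEB = 21.523 + 2.855x.
Set SMC = demand: 21.523 + 2.855x = 102.715 - 0.987x → x* = 21.1327.
Consumer price on the demand curve at x*: 102.715 − 0.987×21.1327 = 81.8570.

P = £81.857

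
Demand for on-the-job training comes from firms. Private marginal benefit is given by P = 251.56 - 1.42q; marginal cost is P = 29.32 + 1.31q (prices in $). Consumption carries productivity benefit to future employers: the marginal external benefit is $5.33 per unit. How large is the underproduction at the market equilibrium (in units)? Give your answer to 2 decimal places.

Market equilibrium (private): 29.32 + 1.31q = 251.56 - 1.42q → q_m = 81.4066.
Social marginal benefit = demand + MEB = 256.89 - 1.42q.
Set SMB = MC: 256.89 - 1.42q = 29.32 + 1.31q → q* = 83.3590.
Gap = |81.4066 − 83.3590| = 1.9524.

1.95 units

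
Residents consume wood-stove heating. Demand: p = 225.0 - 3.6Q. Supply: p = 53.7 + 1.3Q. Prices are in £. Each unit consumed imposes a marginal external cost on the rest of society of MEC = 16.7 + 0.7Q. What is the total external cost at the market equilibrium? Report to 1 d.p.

Market equilibrium (private): 53.7 + 1.3Q = 225.0 - 3.6Q → Q_m = 34.9592.
Total external cost = ∫₀^{Q_m} (16.7 + 0.7Q) dQ = 16.7×34.9592 + ½×0.7×34.9592² = 1011.5696.

£1011.6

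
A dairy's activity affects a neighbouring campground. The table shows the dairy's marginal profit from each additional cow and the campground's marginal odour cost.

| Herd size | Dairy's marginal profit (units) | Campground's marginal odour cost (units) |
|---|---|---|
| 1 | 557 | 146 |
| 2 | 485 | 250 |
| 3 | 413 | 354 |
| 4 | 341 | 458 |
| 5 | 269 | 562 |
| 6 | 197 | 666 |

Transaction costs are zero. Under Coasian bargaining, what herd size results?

Bargaining reaches the level where marginal profit last exceeds marginal odour cost.
That holds through level 3 (413 ≥ 354) but not at 4 (341 < 458).

3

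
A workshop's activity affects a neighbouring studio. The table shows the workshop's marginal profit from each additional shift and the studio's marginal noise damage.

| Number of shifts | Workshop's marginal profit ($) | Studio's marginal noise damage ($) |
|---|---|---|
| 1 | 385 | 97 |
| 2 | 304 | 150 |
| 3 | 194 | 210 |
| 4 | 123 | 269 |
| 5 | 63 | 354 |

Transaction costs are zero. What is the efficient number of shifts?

2

Bargaining reaches the level where marginal profit last exceeds marginal noise damage.
That holds through level 2 (304 ≥ 150) but not at 3 (194 < 210).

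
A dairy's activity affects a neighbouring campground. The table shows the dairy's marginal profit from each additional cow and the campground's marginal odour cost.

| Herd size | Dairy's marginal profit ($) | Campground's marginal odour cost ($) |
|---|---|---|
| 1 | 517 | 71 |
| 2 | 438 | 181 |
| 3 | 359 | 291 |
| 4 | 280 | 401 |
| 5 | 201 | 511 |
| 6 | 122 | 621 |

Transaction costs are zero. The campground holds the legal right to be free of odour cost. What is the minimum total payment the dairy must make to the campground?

Efficient level: marginal profit ≥ marginal odour cost through level 3, so k* = 3.
With the campground holding the right, the dairy must at least compensate total damage at k*: 71 + 181 + 291 = 543.

$543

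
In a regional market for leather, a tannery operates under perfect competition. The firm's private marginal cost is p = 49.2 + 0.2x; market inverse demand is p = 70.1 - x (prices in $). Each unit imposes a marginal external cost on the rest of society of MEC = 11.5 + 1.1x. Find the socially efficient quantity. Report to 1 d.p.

x* = 4.1

Social marginal cost = private MC + MEC = 60.7 + 1.3x.
Set SMC = demand: 60.7 + 1.3x = 70.1 - x → x* = 4.0870.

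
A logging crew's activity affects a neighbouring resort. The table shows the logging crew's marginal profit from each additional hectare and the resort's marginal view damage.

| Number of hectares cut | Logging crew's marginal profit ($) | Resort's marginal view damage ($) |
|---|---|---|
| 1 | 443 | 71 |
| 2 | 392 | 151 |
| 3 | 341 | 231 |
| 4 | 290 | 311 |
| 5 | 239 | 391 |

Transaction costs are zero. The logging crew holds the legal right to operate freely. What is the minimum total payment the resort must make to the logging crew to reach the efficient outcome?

Left alone the logging crew would choose level 5 (marginal profit stays positive).
Efficient level: k* = 3 (marginal profit ≥ marginal view damage through 3).
The resort must at least cover the logging crew's forgone profit from cutting 5→3: 290 + 239 = 529.

$529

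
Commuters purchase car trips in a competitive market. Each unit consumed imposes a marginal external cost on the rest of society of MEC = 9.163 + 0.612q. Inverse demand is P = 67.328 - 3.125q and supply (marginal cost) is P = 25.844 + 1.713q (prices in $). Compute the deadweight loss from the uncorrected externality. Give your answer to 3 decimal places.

Market equilibrium (private): 25.844 + 1.713q = 67.328 - 3.125q → q_m = 8.5746.
Social marginal benefit = demand − MEC = 58.165 - 3.737q.
Set SMB = MC: 58.165 - 3.737q = 25.844 + 1.713q → q* = 5.9305.
Height of the DWL triangle at q_m is MC(q_m) − SMB(q_m) = MEC(q_m) = 14.4107.
DWL = ½ × 2.6441 × 14.4107 = 19.0517.

DWL = $19.052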